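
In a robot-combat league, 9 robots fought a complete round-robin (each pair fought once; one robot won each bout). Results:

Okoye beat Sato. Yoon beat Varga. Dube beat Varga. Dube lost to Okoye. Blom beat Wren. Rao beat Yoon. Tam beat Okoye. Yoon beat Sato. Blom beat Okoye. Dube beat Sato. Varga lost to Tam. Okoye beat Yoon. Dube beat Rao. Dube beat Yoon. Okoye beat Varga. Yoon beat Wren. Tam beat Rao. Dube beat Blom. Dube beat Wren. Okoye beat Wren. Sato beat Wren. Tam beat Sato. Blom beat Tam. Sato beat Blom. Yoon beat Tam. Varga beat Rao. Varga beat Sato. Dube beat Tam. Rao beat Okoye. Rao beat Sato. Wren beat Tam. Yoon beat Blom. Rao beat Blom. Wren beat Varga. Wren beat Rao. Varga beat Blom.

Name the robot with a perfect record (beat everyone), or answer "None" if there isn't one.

None

Highest win total is Dube with 7 (out of 8 possible).
Dube lost to Okoye, so no robot went undefeated.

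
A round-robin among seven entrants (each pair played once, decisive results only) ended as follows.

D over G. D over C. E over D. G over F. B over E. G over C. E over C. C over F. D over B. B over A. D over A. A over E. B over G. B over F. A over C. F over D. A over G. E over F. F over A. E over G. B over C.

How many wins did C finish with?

1

C's results: beat F; lost to A, B, D, E, G.
That is 1 win.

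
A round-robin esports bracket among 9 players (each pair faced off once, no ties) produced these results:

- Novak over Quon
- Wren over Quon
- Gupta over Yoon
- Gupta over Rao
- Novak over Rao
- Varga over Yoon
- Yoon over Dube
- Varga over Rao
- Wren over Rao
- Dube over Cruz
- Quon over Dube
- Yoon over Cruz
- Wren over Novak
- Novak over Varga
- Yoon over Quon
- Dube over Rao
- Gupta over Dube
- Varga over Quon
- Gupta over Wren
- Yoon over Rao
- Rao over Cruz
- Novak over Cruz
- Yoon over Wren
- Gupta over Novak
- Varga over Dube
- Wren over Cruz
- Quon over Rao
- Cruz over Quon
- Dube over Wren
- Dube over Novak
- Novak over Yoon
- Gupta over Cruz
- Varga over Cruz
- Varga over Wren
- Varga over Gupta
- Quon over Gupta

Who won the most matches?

Varga

Win totals: Wren 4, Dube 4, Rao 1, Quon 3, Yoon 5, Novak 5, Cruz 1, Gupta 6, Varga 7.
Varga leads with 7 wins (next highest: 6).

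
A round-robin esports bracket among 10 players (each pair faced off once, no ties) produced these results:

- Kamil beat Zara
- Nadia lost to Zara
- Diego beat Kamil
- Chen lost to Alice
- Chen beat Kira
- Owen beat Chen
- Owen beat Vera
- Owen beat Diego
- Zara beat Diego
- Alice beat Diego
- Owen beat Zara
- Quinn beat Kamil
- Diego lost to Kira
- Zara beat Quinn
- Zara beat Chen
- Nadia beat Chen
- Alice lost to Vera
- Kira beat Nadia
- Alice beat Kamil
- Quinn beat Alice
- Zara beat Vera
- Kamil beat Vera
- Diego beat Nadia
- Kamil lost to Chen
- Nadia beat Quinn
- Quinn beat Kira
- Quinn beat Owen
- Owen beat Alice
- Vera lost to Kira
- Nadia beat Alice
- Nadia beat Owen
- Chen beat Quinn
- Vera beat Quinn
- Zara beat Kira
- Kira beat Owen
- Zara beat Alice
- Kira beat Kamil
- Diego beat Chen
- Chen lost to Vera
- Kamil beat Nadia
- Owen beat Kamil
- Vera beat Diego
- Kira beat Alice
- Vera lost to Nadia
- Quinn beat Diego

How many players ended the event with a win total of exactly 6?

2

Win totals: Quinn 5, Nadia 5, Alice 3, Zara 7, Kira 6, Chen 3, Owen 6, Vera 4, Kamil 3, Diego 3.
Exactly 6: Kira, Owen — 2 players.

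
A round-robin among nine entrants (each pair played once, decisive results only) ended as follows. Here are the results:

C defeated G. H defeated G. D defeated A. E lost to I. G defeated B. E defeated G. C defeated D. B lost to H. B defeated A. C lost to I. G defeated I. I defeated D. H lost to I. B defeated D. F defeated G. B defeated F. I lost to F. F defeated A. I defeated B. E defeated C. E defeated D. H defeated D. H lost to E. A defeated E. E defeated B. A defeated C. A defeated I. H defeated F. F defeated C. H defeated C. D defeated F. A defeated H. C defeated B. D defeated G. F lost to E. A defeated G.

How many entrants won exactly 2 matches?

1

Win totals: A 5, B 3, C 3, D 3, E 6, F 4, G 2, H 5, I 5.
Exactly 2: G — 1 entrant.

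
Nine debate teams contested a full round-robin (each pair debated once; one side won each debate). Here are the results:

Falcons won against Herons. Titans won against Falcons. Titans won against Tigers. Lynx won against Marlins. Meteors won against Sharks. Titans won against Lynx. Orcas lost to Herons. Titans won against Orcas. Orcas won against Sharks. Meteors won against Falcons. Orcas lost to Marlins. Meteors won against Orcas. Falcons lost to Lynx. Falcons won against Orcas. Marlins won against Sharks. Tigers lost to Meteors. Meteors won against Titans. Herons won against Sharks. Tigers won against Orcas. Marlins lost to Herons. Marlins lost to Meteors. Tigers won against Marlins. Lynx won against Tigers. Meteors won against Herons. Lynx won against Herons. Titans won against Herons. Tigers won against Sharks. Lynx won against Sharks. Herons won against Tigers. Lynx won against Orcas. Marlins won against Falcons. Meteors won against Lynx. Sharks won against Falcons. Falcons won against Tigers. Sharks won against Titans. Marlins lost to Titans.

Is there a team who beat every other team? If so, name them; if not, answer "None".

Meteors

Meteors has 8 wins out of 8 opponents — a perfect record.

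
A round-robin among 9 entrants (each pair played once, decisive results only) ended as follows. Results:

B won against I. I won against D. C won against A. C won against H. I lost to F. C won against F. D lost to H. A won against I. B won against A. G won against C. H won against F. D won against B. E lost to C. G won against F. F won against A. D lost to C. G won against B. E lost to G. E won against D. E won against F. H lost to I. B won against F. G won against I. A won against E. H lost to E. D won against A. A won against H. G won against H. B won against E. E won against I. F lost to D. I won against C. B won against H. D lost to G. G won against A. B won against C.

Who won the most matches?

Win totals: A 3, B 6, C 5, D 3, E 4, F 2, G 8, H 2, I 3.
G leads with 8 wins (next highest: 6).

G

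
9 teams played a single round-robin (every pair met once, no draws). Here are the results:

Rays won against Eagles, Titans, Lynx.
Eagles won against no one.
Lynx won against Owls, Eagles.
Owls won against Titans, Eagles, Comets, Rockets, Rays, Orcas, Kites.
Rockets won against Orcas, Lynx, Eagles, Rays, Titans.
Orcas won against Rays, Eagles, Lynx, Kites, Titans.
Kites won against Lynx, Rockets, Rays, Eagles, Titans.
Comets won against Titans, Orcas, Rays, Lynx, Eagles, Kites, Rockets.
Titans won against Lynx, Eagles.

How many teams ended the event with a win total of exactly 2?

Win totals: Rays 3, Eagles 0, Titans 2, Orcas 5, Rockets 5, Owls 7, Lynx 2, Kites 5, Comets 7.
Exactly 2: Titans, Lynx — 2 teams.

2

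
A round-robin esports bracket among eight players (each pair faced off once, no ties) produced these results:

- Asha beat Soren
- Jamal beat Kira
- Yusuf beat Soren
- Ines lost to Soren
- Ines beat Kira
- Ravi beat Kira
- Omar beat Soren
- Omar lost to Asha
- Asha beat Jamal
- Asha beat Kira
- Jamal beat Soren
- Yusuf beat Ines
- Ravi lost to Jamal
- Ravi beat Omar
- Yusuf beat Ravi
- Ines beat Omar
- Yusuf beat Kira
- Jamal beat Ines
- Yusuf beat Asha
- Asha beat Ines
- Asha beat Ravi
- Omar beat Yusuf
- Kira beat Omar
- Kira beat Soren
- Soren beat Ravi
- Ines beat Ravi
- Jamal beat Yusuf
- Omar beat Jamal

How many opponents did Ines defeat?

Ines' results: beat Omar, Ravi, Kira; lost to Soren, Asha, Jamal, Yusuf.
That is 3 wins.

3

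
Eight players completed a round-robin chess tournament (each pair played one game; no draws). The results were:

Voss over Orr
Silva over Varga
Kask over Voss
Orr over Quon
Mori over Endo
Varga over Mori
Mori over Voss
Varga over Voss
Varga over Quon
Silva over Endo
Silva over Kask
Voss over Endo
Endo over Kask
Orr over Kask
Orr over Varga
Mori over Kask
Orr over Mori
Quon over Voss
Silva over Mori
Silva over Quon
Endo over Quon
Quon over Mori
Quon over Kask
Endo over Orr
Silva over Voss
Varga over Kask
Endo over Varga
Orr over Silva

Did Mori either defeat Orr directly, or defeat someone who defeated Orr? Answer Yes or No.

Mori did not beat Orr directly.
Mori beat Voss, Endo, Kask. Of those, Voss beat Orr.

Yes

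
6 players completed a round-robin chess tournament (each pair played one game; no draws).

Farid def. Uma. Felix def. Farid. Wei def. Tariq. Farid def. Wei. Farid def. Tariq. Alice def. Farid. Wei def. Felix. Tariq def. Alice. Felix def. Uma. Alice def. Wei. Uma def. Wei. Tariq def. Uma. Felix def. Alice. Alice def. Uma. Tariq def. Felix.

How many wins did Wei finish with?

Wei's results: beat Tariq, Felix; lost to Alice, Uma, Farid.
That is 2 wins.

2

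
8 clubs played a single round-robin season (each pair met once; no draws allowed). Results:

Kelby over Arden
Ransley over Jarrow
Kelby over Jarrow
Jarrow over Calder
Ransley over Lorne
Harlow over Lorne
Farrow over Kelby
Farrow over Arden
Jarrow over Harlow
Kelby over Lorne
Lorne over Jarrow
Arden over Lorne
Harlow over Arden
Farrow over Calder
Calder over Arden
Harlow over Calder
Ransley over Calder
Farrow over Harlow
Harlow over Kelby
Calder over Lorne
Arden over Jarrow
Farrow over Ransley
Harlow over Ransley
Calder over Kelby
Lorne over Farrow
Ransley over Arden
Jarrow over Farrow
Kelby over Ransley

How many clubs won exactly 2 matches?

Win totals: Harlow 5, Ransley 4, Arden 2, Lorne 2, Kelby 4, Calder 3, Jarrow 3, Farrow 5.
Exactly 2: Arden, Lorne — 2 clubs.

2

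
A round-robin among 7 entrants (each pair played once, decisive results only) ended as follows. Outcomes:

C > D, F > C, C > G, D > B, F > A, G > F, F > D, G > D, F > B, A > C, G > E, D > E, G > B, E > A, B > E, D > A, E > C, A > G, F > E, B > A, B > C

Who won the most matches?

F

Win totals: A 2, B 3, C 2, D 3, E 2, F 5, G 4.
F leads with 5 wins (next highest: 4).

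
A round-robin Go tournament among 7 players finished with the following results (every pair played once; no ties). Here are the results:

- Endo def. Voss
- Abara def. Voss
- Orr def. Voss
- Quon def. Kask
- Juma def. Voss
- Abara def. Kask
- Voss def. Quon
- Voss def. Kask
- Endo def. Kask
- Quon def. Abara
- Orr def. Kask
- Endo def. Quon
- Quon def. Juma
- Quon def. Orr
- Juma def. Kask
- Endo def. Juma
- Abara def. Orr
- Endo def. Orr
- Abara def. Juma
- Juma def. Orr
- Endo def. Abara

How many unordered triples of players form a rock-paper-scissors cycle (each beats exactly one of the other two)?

3

Win totals: Abara 4, Quon 4, Juma 3, Endo 6, Voss 2, Orr 2, Kask 0.
A player with w wins dominates both others in C(w,2) triples; summing gives 6 + 6 + 3 + 15 + 1 + 1 + 0 = 32 transitive triples.
Total triples C(7,3) = 35, so cyclic triples = 35 − 32 = 3.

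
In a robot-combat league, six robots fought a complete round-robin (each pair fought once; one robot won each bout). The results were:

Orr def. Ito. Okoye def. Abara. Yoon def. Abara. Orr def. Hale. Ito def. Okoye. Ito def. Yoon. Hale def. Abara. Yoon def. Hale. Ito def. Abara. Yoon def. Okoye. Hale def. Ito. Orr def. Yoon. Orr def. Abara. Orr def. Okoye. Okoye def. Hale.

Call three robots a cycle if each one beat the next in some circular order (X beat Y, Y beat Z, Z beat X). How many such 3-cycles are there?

2

Of the C(6,3) = 20 triples, the cyclic ones are: {Ito, Hale, Okoye}; {Ito, Hale, Yoon}.
That is 2.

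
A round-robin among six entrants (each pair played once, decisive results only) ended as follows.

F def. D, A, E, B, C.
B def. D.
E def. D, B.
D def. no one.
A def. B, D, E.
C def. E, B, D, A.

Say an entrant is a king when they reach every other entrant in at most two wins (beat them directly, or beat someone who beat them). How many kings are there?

1

A cannot reach C, F in two steps.
B cannot reach A, C, E, F in two steps.
C cannot reach F in two steps.
D cannot reach A, B, C, E, F in two steps.
E cannot reach A, C, F in two steps.
F reaches everyone (king).
Kings: F — 1.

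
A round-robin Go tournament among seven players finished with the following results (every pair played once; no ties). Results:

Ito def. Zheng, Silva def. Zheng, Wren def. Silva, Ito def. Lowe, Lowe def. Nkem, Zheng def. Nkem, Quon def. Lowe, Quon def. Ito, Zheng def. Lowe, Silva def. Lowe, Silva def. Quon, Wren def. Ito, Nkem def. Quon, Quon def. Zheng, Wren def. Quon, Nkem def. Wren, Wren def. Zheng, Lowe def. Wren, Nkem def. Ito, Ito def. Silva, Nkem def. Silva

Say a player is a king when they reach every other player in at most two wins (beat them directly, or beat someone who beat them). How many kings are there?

Lowe reaches everyone (king).
Nkem reaches everyone (king).
Silva reaches everyone (king).
Quon reaches everyone (king).
Ito reaches everyone (king).
Zheng reaches everyone (king).
Wren reaches everyone (king).
Kings: Lowe, Nkem, Silva, Quon, Ito, Zheng, Wren — 7.

7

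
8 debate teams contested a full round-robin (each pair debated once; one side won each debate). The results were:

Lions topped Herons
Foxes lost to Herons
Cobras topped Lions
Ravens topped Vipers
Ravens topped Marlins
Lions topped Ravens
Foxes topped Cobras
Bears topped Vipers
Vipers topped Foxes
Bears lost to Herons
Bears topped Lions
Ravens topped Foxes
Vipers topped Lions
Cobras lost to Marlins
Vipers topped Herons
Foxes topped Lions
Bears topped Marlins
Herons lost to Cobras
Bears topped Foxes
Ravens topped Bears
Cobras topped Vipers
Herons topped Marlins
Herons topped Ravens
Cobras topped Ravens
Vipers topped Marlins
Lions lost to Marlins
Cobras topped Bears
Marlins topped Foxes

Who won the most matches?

Cobras

Win totals: Marlins 3, Lions 2, Herons 4, Bears 4, Vipers 4, Foxes 2, Ravens 4, Cobras 5.
Cobras leads with 5 wins (next highest: 4).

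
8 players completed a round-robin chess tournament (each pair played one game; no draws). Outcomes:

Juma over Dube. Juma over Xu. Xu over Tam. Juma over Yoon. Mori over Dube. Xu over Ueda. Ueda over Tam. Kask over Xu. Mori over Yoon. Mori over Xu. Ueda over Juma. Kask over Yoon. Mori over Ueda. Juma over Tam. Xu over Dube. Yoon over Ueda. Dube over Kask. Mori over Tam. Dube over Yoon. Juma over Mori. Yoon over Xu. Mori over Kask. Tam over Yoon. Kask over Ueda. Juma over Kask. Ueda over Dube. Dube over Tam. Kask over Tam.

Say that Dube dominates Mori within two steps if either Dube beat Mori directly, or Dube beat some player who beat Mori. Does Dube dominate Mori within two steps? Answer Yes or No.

Dube did not beat Mori directly.
Dube beat Tam, Yoon, Kask, but each of them lost to Mori. No two-step path.

No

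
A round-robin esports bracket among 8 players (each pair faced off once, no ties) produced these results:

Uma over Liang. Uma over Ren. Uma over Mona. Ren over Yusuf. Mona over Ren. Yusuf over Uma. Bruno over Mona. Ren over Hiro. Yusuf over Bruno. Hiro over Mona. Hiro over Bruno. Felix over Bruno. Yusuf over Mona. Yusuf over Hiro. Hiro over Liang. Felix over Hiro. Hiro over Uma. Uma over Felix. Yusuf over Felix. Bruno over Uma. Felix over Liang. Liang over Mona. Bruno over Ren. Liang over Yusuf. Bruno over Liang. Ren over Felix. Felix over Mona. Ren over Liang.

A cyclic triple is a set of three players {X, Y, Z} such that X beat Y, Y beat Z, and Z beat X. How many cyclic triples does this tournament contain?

15

Win totals: Bruno 4, Hiro 4, Ren 4, Mona 1, Felix 4, Liang 2, Yusuf 5, Uma 4.
A player with w wins dominates both others in C(w,2) triples; summing gives 6 + 6 + 6 + 0 + 6 + 1 + 10 + 6 = 41 transitive triples.
Total triples C(8,3) = 56, so cyclic triples = 56 − 41 = 15.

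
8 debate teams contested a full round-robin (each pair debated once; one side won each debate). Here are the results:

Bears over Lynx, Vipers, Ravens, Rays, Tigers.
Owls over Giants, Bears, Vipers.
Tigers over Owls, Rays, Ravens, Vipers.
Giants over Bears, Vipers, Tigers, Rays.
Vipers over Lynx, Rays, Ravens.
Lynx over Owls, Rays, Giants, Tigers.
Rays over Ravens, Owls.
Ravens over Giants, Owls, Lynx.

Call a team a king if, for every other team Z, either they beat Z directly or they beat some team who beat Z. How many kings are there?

6

Vipers cannot reach Bears in two steps.
Tigers reaches everyone (king).
Giants reaches everyone (king).
Lynx reaches everyone (king).
Ravens reaches everyone (king).
Bears reaches everyone (king).
Rays cannot reach Tigers in two steps.
Owls reaches everyone (king).
Kings: Tigers, Giants, Lynx, Ravens, Bears, Owls — 6.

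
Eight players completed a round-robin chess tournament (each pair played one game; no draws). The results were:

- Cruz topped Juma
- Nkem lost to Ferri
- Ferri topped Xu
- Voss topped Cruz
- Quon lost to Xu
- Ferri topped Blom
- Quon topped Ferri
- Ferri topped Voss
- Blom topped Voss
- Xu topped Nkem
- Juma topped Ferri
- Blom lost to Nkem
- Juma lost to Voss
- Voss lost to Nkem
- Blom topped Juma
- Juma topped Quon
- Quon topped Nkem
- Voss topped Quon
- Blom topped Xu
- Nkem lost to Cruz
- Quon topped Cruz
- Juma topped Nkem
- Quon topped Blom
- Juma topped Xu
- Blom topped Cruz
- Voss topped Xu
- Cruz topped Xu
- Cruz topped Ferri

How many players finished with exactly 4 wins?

Win totals: Xu 2, Juma 4, Blom 4, Ferri 4, Cruz 4, Voss 4, Quon 4, Nkem 2.
Exactly 4: Juma, Blom, Ferri, Cruz, Voss, Quon — 6 players.

6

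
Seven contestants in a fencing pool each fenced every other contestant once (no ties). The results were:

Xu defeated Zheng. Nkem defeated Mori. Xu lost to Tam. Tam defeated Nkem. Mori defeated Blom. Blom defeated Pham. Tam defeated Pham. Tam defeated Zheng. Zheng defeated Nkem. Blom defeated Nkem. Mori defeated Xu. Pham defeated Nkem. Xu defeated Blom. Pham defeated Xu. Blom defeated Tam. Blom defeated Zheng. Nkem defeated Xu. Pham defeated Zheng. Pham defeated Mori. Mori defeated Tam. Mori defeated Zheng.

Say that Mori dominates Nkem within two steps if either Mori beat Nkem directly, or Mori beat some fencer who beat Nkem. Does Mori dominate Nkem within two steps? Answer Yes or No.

Mori did not beat Nkem directly.
Mori beat Blom, Tam, Xu, Zheng. Of those, Blom beat Nkem.

Yes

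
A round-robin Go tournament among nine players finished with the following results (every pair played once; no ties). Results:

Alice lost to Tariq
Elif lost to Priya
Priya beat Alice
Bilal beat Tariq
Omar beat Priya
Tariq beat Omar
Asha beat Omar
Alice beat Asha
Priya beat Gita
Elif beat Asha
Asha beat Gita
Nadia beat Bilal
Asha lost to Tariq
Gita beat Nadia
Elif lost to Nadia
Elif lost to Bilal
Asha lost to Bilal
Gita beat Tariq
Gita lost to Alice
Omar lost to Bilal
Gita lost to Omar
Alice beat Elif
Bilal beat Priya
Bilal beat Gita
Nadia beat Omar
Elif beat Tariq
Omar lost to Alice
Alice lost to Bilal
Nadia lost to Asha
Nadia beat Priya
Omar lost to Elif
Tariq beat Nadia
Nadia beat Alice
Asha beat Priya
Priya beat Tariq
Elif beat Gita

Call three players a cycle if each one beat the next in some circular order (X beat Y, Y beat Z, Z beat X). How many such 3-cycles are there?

21

Win totals: Bilal 7, Tariq 4, Nadia 5, Gita 2, Omar 2, Elif 4, Priya 4, Asha 4, Alice 4.
A player with w wins dominates both others in C(w,2) triples; summing gives 21 + 6 + 10 + 1 + 1 + 6 + 6 + 6 + 6 = 63 transitive triples.
Total triples C(9,3) = 84, so cyclic triples = 84 − 63 = 21.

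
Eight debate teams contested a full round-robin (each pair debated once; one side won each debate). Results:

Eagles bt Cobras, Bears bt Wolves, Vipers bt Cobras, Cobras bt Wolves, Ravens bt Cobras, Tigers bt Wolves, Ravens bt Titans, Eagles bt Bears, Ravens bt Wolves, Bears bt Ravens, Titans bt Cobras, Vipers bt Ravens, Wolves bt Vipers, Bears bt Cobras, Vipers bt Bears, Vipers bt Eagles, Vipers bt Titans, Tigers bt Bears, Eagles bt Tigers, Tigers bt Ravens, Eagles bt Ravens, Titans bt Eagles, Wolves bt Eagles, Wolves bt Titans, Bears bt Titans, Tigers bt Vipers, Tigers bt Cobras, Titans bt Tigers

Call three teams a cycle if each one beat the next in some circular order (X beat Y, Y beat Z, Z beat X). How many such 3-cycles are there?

15

Win totals: Ravens 3, Tigers 5, Eagles 4, Vipers 5, Cobras 1, Bears 4, Titans 3, Wolves 3.
A team with w wins dominates both others in C(w,2) triples; summing gives 3 + 10 + 6 + 10 + 0 + 6 + 3 + 3 = 41 transitive triples.
Total triples C(8,3) = 56, so cyclic triples = 56 − 41 = 15.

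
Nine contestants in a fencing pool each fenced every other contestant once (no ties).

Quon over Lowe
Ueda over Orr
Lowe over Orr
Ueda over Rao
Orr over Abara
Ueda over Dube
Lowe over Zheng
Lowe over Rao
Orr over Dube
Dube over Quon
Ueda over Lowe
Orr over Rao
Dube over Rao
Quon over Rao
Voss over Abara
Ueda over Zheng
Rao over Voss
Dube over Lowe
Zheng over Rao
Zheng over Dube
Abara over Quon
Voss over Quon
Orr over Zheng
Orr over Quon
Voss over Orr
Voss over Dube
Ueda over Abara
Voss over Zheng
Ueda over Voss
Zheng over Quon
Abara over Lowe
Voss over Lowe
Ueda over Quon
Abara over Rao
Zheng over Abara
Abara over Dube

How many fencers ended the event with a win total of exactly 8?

Win totals: Dube 3, Ueda 8, Abara 4, Rao 1, Orr 5, Zheng 4, Quon 2, Lowe 3, Voss 6.
Exactly 8: Ueda — 1 fencer.

1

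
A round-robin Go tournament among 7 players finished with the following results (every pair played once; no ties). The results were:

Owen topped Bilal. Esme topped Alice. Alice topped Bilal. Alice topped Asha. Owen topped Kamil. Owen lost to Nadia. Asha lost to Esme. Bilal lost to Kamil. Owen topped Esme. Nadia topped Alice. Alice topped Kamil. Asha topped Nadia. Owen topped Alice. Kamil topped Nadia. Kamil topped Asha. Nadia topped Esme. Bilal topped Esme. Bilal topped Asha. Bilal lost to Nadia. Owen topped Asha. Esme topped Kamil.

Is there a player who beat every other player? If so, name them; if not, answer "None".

None

Highest win total is Owen with 5 (out of 6 possible).
Owen lost to Nadia, so no player went undefeated.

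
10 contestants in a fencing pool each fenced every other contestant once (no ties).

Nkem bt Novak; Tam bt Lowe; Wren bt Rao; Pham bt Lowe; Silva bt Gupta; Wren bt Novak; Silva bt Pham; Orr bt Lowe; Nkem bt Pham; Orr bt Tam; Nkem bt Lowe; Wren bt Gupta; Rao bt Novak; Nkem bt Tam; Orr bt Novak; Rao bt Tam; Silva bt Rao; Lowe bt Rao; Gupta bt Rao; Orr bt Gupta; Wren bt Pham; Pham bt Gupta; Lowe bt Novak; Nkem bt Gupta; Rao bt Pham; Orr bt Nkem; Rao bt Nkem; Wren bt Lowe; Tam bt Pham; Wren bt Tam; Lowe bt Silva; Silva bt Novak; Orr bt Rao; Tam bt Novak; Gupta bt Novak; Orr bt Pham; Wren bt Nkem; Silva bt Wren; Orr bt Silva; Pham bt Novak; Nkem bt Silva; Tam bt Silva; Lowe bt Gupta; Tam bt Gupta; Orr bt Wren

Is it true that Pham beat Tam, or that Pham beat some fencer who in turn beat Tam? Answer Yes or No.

No

Pham did not beat Tam directly.
Pham beat Lowe, Gupta, Novak, but each of them lost to Tam. No two-step path.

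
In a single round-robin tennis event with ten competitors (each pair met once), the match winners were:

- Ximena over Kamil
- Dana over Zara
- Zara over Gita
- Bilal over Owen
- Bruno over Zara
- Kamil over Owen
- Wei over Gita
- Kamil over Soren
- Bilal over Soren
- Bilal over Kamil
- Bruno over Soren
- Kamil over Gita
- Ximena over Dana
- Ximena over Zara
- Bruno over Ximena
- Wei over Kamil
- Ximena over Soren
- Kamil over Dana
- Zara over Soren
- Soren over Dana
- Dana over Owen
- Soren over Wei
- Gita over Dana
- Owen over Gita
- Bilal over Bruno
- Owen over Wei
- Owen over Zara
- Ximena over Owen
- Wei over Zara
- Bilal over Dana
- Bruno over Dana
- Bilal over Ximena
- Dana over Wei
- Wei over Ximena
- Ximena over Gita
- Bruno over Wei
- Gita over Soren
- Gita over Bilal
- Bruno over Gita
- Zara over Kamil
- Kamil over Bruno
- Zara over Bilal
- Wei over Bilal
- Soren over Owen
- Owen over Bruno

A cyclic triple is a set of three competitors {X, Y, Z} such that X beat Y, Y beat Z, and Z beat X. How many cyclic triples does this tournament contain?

34

Win totals: Zara 4, Kamil 5, Gita 3, Bilal 6, Soren 3, Owen 4, Bruno 6, Wei 5, Dana 3, Ximena 6.
A competitor with w wins dominates both others in C(w,2) triples; summing gives 6 + 10 + 3 + 15 + 3 + 6 + 15 + 10 + 3 + 15 = 86 transitive triples.
Total triples C(10,3) = 120, so cyclic triples = 120 − 86 = 34.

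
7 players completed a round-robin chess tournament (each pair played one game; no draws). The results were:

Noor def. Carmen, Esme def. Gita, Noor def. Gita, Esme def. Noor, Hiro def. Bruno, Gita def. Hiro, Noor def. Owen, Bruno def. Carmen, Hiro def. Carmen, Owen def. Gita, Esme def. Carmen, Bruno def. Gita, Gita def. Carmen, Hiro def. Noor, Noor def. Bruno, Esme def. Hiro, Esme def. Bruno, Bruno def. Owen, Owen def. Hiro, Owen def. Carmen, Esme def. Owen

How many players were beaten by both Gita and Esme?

2

Gita beat: Hiro, Carmen.
Esme beat: Owen, Hiro, Gita, Noor, Carmen, Bruno.
Both beat: Hiro, Carmen — 2.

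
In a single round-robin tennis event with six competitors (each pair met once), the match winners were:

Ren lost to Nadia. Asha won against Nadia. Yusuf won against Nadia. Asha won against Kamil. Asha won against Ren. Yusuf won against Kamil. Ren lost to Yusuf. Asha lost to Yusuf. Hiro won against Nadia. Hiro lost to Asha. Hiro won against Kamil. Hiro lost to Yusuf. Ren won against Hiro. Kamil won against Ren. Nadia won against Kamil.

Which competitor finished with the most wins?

Win totals: Kamil 1, Hiro 2, Nadia 2, Asha 4, Yusuf 5, Ren 1.
Yusuf leads with 5 wins (next highest: 4).

Yusuf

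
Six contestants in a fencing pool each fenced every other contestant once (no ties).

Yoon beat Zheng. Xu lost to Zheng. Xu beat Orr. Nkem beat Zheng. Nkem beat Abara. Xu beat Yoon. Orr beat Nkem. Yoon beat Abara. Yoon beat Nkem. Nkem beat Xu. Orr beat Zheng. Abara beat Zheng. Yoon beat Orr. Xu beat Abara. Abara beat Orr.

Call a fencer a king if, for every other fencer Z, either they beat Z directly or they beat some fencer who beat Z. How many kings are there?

Orr cannot reach Yoon in two steps.
Yoon reaches everyone (king).
Xu reaches everyone (king).
Abara cannot reach Yoon in two steps.
Zheng cannot reach Nkem in two steps.
Nkem reaches everyone (king).
Kings: Yoon, Xu, Nkem — 3.

3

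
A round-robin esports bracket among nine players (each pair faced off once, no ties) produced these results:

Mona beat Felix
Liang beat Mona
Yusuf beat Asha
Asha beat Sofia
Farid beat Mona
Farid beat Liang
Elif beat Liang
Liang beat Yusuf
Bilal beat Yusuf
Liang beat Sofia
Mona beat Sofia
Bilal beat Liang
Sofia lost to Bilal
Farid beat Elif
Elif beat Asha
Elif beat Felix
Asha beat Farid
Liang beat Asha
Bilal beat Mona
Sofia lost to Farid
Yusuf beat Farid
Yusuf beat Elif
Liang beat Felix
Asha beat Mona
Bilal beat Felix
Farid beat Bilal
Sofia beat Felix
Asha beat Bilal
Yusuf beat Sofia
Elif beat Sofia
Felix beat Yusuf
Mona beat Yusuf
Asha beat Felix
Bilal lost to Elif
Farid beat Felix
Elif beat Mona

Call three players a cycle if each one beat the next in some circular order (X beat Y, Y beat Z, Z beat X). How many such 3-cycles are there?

15

Win totals: Bilal 5, Asha 5, Sofia 1, Liang 5, Yusuf 4, Farid 6, Elif 6, Felix 1, Mona 3.
A player with w wins dominates both others in C(w,2) triples; summing gives 10 + 10 + 0 + 10 + 6 + 15 + 15 + 0 + 3 = 69 transitive triples.
Total triples C(9,3) = 84, so cyclic triples = 84 − 69 = 15.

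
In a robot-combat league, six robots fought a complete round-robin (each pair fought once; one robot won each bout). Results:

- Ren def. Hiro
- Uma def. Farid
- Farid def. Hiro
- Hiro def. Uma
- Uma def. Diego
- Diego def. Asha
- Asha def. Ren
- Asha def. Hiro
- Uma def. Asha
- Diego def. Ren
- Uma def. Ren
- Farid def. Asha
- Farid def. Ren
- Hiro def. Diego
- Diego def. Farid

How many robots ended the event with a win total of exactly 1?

Win totals: Farid 3, Uma 4, Asha 2, Hiro 2, Diego 3, Ren 1.
Exactly 1: Ren — 1 robot.

1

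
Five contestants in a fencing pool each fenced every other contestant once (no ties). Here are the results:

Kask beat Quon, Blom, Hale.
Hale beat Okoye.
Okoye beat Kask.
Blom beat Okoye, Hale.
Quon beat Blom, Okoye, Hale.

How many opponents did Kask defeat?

Kask's results: beat Hale, Blom, Quon; lost to Okoye.
That is 3 wins.

3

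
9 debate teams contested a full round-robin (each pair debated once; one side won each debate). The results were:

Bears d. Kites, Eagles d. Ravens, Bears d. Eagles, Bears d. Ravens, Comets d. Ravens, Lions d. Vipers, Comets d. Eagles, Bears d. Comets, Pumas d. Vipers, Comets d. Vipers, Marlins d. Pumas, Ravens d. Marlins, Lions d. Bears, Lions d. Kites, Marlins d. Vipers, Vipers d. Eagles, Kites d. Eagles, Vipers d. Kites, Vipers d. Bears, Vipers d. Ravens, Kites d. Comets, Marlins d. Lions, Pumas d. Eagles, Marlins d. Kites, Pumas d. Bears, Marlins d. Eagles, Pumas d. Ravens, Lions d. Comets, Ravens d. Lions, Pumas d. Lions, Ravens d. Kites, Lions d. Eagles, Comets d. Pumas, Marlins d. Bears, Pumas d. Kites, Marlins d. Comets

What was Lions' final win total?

Lions' results: beat Kites, Bears, Comets, Vipers, Eagles; lost to Marlins, Pumas, Ravens.
That is 5 wins.

5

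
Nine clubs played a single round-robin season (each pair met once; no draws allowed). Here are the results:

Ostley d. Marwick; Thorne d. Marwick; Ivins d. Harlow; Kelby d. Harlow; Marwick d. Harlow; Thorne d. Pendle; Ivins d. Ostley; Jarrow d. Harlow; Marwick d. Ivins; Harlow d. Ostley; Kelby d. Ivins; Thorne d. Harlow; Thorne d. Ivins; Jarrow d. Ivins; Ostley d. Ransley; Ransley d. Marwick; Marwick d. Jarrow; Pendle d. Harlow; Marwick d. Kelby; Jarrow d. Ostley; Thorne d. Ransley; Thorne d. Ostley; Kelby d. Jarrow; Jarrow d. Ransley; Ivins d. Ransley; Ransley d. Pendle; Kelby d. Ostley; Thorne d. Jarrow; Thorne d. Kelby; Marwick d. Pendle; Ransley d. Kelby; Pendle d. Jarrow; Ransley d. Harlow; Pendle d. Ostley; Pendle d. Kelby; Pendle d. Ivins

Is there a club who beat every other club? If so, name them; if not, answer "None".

Thorne has 8 wins out of 8 opponents — a perfect record.

Thorne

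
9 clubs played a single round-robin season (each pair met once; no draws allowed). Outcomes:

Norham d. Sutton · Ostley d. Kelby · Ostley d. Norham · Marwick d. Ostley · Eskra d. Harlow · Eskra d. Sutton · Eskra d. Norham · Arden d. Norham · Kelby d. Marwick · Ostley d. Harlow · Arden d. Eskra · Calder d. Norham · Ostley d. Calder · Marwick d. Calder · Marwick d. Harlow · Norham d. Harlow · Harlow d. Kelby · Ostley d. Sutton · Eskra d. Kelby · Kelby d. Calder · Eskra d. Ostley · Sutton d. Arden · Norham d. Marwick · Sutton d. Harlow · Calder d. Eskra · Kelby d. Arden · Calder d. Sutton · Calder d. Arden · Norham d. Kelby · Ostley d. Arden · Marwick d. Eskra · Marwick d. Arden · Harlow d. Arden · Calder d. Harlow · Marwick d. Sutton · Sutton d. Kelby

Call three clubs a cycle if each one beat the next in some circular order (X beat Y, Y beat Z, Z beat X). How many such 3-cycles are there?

Win totals: Arden 2, Calder 5, Ostley 6, Marwick 6, Kelby 3, Eskra 5, Sutton 3, Norham 4, Harlow 2.
A club with w wins dominates both others in C(w,2) triples; summing gives 1 + 10 + 15 + 15 + 3 + 10 + 3 + 6 + 1 = 64 transitive triples.
Total triples C(9,3) = 84, so cyclic triples = 84 − 64 = 20.

20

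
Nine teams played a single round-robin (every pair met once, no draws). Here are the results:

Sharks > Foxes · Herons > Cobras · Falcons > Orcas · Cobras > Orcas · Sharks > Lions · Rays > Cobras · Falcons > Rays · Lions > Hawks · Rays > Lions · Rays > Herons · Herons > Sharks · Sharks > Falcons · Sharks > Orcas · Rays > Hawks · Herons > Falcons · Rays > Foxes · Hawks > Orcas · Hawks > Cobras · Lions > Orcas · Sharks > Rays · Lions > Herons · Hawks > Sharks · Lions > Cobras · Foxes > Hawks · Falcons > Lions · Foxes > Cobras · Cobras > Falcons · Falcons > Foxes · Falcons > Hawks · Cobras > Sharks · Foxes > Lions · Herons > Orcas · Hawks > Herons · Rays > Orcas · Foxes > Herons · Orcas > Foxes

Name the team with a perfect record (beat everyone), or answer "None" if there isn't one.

Highest win total is Rays with 6 (out of 8 possible).
Rays lost to Sharks, Falcons, so no team went undefeated.

None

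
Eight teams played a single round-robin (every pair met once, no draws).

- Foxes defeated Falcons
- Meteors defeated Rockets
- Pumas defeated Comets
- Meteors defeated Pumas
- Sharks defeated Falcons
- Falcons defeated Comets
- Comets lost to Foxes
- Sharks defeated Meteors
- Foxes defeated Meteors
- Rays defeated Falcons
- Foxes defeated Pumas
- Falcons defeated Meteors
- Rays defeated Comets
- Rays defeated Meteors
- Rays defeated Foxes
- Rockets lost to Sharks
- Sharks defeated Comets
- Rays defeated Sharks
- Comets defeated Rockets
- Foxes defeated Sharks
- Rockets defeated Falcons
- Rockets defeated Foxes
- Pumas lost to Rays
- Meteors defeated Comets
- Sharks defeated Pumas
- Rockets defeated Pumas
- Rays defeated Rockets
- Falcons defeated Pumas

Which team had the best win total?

Rays

Win totals: Comets 1, Rockets 3, Rays 7, Pumas 1, Falcons 3, Sharks 5, Meteors 3, Foxes 5.
Rays leads with 7 wins (next highest: 5).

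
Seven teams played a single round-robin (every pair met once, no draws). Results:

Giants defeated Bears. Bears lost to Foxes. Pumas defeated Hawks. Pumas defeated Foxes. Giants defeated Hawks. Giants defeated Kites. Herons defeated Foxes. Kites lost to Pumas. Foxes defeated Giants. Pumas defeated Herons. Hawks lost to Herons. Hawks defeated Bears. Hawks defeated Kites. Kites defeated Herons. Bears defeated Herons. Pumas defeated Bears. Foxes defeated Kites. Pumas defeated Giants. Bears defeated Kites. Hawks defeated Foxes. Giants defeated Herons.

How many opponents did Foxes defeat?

3

Foxes' results: beat Bears, Giants, Kites; lost to Herons, Pumas, Hawks.
That is 3 wins.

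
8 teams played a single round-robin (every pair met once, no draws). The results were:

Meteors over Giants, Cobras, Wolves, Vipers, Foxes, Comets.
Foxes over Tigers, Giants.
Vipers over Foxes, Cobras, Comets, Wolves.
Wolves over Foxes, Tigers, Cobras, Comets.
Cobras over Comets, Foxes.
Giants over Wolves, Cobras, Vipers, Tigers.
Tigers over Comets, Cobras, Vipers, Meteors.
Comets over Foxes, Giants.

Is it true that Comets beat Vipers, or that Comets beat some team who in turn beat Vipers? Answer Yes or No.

Comets did not beat Vipers directly.
Comets beat Foxes, Giants. Of those, Giants beat Vipers.

Yes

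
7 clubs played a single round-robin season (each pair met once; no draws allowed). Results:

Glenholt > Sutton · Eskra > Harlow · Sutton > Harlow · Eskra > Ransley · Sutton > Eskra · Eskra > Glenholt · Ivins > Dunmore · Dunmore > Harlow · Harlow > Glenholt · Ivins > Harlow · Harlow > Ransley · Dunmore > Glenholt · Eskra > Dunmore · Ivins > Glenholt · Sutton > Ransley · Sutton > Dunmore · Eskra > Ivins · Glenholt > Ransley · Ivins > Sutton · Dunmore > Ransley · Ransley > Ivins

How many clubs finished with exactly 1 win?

Win totals: Harlow 2, Sutton 4, Glenholt 2, Ivins 4, Dunmore 3, Eskra 5, Ransley 1.
Exactly 1: Ransley — 1 club.

1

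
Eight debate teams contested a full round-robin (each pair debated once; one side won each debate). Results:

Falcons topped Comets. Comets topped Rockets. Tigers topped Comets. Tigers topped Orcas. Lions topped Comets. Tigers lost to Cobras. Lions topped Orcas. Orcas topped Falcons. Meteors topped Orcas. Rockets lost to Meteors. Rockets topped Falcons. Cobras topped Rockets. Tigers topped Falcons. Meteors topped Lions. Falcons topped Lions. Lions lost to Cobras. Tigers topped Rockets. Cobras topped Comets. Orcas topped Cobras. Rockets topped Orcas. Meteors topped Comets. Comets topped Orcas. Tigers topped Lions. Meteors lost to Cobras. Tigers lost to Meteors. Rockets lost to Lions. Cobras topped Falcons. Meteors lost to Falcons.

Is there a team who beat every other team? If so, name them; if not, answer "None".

Highest win total is Cobras with 6 (out of 7 possible).
Cobras lost to Orcas, so no team went undefeated.

None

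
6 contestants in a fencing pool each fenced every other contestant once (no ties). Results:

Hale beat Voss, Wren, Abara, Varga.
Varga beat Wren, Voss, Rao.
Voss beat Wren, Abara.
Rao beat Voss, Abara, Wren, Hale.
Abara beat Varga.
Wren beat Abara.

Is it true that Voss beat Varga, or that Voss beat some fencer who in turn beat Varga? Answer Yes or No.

Voss did not beat Varga directly.
Voss beat Wren, Abara. Of those, Abara beat Varga.

Yes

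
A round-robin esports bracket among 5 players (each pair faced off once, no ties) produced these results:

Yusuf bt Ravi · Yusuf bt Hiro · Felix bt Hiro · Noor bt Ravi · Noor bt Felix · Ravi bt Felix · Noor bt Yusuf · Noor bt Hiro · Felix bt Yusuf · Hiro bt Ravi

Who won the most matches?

Noor

Win totals: Ravi 1, Yusuf 2, Felix 2, Hiro 1, Noor 4.
Noor leads with 4 wins (next highest: 2).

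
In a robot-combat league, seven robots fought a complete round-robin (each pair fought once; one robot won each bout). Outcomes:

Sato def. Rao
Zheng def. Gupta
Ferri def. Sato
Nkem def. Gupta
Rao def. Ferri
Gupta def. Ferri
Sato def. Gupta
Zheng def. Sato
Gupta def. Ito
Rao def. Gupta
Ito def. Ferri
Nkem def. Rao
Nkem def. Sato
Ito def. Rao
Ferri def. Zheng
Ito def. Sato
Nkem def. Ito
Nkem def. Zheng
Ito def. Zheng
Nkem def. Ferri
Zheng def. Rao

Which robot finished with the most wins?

Win totals: Gupta 2, Ito 4, Rao 2, Sato 2, Zheng 3, Ferri 2, Nkem 6.
Nkem leads with 6 wins (next highest: 4).

Nkem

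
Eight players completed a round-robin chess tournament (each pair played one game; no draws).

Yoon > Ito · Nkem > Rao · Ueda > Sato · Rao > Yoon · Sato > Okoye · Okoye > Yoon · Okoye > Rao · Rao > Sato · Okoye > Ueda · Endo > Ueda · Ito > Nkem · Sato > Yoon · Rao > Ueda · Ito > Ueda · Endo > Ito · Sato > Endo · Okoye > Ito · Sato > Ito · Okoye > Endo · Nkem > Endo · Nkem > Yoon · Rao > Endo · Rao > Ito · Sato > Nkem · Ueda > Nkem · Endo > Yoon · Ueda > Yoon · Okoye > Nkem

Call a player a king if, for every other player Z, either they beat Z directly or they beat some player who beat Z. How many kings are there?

Sato reaches everyone (king).
Yoon cannot reach Sato, Endo, Okoye, Rao in two steps.
Nkem cannot reach Okoye in two steps.
Endo cannot reach Okoye, Rao in two steps.
Okoye reaches everyone (king).
Ito cannot reach Okoye in two steps.
Rao reaches everyone (king).
Ueda reaches everyone (king).
Kings: Sato, Okoye, Rao, Ueda — 4.

4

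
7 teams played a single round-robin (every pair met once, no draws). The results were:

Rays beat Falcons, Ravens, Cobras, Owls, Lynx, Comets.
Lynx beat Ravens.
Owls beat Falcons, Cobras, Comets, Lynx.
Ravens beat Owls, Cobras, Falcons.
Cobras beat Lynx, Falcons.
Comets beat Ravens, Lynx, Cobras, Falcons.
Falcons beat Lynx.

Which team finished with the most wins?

Rays

Win totals: Falcons 1, Ravens 3, Comets 4, Lynx 1, Rays 6, Cobras 2, Owls 4.
Rays leads with 6 wins (next highest: 4).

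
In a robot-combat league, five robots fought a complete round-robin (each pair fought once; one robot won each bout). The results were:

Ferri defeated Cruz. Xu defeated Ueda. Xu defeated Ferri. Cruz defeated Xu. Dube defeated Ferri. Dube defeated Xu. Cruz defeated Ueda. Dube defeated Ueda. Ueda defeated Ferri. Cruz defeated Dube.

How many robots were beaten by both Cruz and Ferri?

0

Cruz beat: Ueda, Dube, Xu.
Ferri beat: Cruz.
No one was beaten by both.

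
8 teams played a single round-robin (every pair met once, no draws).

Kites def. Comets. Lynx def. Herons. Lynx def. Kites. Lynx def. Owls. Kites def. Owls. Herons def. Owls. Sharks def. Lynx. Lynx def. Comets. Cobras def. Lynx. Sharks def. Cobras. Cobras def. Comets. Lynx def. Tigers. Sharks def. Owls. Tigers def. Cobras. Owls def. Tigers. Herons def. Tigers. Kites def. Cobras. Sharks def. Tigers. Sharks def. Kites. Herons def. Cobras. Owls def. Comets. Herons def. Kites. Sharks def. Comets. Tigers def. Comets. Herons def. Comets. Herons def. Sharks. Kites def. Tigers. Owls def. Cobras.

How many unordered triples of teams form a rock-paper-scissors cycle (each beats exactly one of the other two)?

Win totals: Lynx 5, Owls 3, Kites 4, Comets 0, Herons 6, Cobras 2, Sharks 6, Tigers 2.
A team with w wins dominates both others in C(w,2) triples; summing gives 10 + 3 + 6 + 0 + 15 + 1 + 15 + 1 = 51 transitive triples.
Total triples C(8,3) = 56, so cyclic triples = 56 − 51 = 5.

5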